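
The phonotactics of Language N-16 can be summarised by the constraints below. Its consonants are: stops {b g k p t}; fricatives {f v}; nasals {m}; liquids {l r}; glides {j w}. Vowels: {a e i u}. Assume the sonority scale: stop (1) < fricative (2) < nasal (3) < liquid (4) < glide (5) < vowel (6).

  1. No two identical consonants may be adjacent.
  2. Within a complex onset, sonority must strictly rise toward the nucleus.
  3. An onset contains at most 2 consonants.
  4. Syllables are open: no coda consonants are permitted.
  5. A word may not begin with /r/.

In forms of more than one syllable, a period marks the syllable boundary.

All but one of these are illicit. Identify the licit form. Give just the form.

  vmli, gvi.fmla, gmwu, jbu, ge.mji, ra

vmli — violates constraint 3: syllable 1 onset /vml/ has 3 consonants (> 2) → illicit
gvi.fmla — violates constraint 3: syllable 2 onset /fml/ has 3 consonants (> 2) → illicit
gmwu — violates constraint 3: syllable 1 onset /gmw/ has 3 consonants (> 2) → illicit
jbu — violates constraint 2: syllable 1 onset /jb/: /j/ (glide, 5) → /b/ (stop, 1) does not rise → illicit
ge.mji — σ1 onset /g/, coda /∅/ ok; σ2 onset /mj/ (3→5 rises), coda /∅/ ok → licit
ra — violates constraint 5: word begins with /r/ → illicit

ge.mji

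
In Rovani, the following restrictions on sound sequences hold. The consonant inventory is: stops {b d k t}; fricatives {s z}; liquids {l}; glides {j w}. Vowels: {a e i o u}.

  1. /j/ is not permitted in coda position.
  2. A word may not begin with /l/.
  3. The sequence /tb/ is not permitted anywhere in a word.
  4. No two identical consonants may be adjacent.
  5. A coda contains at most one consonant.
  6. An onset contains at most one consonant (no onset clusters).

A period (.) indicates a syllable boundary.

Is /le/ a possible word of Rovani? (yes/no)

/le/ — violates constraint 2: word begins with /l/ → ill-formed

no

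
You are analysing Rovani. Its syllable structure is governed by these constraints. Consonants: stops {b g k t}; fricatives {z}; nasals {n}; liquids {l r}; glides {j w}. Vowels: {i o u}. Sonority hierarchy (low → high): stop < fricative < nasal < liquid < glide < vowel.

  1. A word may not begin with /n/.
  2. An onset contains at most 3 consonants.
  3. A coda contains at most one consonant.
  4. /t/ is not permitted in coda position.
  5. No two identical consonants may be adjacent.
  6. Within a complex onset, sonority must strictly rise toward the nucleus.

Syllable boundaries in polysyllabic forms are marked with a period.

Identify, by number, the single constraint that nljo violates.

nljo: word begins with /n/.
This is a violation of constraint 1: "A word may not begin with /n/."
The remaining constraints (2, 3, 4, 5, 6) are satisfied.

1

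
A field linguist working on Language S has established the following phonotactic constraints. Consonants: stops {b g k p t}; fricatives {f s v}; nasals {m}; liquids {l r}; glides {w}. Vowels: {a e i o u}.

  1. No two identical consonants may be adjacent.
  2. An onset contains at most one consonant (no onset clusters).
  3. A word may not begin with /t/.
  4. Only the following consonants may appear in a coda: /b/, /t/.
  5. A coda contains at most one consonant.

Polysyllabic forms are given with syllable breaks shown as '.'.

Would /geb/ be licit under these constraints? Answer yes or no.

yes

/geb/ — σ1 onset /g/, coda /b/ ok → licit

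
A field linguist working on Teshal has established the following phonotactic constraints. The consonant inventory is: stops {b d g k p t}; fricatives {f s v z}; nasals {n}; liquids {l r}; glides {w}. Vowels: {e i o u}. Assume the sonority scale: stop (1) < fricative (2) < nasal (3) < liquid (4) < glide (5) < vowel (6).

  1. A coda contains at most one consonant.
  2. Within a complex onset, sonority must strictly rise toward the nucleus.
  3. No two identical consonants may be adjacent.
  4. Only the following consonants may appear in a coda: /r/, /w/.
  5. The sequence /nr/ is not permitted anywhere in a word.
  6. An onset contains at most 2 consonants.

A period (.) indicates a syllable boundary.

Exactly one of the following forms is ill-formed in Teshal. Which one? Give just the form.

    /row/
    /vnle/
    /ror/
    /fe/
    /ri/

/vnle/

/row/ — σ1 onset /r/, coda /w/ ok → well-formed
/vnle/ — violates constraint 6: syllable 1 onset /vnl/ has 3 consonants (> 2) → ill-formed
/ror/ — σ1 onset /r/, coda /r/ ok → well-formed
/fe/ — σ1 onset /f/, coda /∅/ ok → well-formed
/ri/ — σ1 onset /r/, coda /∅/ ok → well-formed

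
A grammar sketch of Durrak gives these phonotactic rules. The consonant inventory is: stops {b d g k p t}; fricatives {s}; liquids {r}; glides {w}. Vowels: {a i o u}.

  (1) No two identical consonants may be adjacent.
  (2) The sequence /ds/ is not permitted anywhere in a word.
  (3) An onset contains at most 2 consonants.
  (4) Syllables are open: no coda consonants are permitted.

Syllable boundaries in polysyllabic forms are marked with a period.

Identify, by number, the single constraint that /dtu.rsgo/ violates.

/dtu.rsgo/: syllable 2 onset /rsg/ has 3 consonants (> 2).
This is a violation of constraint 3: "An onset contains at most 2 consonants."
The remaining constraints (1, 2, 4) are satisfied.

3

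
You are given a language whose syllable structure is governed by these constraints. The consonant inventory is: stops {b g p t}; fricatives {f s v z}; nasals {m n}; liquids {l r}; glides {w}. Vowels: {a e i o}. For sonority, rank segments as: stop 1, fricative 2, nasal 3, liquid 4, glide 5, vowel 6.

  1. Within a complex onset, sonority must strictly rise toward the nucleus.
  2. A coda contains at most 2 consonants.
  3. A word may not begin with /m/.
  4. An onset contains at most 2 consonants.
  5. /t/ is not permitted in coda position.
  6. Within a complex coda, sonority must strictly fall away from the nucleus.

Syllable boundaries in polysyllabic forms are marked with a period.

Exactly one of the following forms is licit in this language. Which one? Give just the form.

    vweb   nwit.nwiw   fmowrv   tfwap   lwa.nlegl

vweb

vweb — σ1 onset /vw/ (2→5 rises), coda /b/ ok → licit
nwit.nwiw — violates constraint 5: syllable 1 coda contains /t/ → illicit
fmowrv — violates constraint 2: syllable 1 coda /wrv/ has 3 consonants (> 2) → illicit
tfwap — violates constraint 4: syllable 1 onset /tfw/ has 3 consonants (> 2) → illicit
lwa.nlegl — violates constraint 6: syllable 2 coda /gl/: /g/ (stop, 1) → /l/ (liquid, 4) does not fall → illicit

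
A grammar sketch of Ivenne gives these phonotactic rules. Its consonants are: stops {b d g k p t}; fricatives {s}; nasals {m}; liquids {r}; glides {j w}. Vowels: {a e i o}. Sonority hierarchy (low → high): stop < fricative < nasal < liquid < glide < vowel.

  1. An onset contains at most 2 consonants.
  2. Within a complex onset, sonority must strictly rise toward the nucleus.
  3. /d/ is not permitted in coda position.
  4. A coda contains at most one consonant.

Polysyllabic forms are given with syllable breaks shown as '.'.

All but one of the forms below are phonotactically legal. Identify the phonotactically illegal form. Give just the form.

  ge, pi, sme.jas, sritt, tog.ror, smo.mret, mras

ge — σ1 onset /g/, coda /∅/ ok → phonotactically legal
pi — σ1 onset /p/, coda /∅/ ok → phonotactically legal
sme.jas — σ1 onset /sm/ (2→3 rises), coda /∅/ ok; σ2 onset /j/, coda /s/ ok → phonotactically legal
sritt — violates constraint 4: syllable 1 coda /tt/ has 2 consonants (> 1) → phonotactically illegal
tog.ror — σ1 onset /t/, coda /g/ ok; σ2 onset /r/, coda /r/ ok → phonotactically legal
smo.mret — σ1 onset /sm/ (2→3 rises), coda /∅/ ok; σ2 onset /mr/ (3→4 rises), coda /t/ ok → phonotactically legal
mras — σ1 onset /mr/ (3→4 rises), coda /s/ ok → phonotactically legal

sritt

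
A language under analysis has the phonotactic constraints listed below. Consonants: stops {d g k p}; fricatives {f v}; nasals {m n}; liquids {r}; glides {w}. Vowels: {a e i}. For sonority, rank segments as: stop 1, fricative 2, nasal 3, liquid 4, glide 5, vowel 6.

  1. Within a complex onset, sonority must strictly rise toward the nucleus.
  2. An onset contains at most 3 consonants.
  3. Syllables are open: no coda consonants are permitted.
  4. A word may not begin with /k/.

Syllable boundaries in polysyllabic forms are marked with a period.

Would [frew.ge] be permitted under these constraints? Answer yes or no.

no

[frew.ge] — violates constraint 3: syllable 1 coda /w/ has 1 consonant (> 0) → not permitted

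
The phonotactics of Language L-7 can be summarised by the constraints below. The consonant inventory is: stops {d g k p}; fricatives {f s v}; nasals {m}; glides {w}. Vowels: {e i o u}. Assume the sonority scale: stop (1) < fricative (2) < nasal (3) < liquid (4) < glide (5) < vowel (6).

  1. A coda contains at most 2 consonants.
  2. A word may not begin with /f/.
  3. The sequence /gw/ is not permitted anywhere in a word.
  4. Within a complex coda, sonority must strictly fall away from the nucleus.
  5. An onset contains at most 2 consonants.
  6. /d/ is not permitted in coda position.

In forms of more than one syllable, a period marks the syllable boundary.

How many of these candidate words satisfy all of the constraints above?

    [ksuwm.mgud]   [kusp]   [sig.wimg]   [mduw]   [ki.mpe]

[ksuwm.mgud] — violates constraint 6: syllable 2 coda contains /d/ → illicit
[kusp] — σ1 onset /k/, coda /sp/ (2→1 falls) ok → licit
[sig.wimg] — violates constraint 3: contains banned sequence /gw/ → illicit
[mduw] — σ1 onset /md/ (2C), coda /w/ ok → licit
[ki.mpe] — σ1 onset /k/, coda /∅/ ok; σ2 onset /mp/ (2C), coda /∅/ ok → licit
Licit: [kusp], [mduw], [ki.mpe] → 3.

3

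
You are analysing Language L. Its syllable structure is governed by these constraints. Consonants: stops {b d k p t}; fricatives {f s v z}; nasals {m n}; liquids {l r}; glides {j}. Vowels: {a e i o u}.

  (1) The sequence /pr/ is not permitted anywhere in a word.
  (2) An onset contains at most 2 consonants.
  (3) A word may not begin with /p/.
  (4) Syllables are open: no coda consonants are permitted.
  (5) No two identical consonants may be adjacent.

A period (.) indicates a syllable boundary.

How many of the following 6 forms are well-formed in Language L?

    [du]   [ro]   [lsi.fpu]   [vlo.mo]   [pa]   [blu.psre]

4

[du] — σ1 onset /d/, coda /∅/ ok → well-formed
[ro] — σ1 onset /r/, coda /∅/ ok → well-formed
[lsi.fpu] — σ1 onset /ls/ (2C), coda /∅/ ok; σ2 onset /fp/ (2C), coda /∅/ ok → well-formed
[vlo.mo] — σ1 onset /vl/ (2C), coda /∅/ ok; σ2 onset /m/, coda /∅/ ok → well-formed
[pa] — violates constraint 3: word begins with /p/ → ill-formed
[blu.psre] — violates constraint 2: syllable 2 onset /psr/ has 3 consonants (> 2) → ill-formed
Well-formed: [du], [ro], [lsi.fpu], [vlo.mo] → 4.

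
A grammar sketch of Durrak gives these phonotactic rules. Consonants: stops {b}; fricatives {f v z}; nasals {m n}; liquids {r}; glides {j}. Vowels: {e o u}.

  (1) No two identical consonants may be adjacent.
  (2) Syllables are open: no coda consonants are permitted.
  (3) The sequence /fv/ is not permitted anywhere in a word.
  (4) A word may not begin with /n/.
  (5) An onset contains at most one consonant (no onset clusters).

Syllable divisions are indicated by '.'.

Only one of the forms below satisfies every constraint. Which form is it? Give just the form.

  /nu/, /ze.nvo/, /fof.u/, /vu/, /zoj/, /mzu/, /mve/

/nu/ — violates constraint 4: word begins with /n/ → illicit
/ze.nvo/ — violates constraint 5: syllable 2 onset /nv/ has 2 consonants (> 1) → illicit
/fof.u/ — violates constraint 2: syllable 1 coda /f/ has 1 consonant (> 0) → illicit
/vu/ — σ1 onset /v/, coda /∅/ ok → licit
/zoj/ — violates constraint 2: syllable 1 coda /j/ has 1 consonant (> 0) → illicit
/mzu/ — violates constraint 5: syllable 1 onset /mz/ has 2 consonants (> 1) → illicit
/mve/ — violates constraint 5: syllable 1 onset /mv/ has 2 consonants (> 1) → illicit

/vu/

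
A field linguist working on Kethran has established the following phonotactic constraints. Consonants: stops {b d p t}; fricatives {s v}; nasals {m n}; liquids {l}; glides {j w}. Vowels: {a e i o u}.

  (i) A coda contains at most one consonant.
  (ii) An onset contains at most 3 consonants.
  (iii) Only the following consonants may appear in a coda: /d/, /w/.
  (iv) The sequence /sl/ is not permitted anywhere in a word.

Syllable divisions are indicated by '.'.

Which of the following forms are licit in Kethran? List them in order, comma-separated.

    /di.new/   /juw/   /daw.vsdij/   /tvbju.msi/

/di.new/, /juw/

/di.new/ — σ1 onset /d/, coda /∅/ ok; σ2 onset /n/, coda /w/ ok → licit
/juw/ — σ1 onset /j/, coda /w/ ok → licit
/daw.vsdij/ — violates constraint (iii): syllable 2 coda contains /j/, which is not a licensed coda consonant → illicit
/tvbju.msi/ — violates constraint (ii): syllable 1 onset /tvbj/ has 4 consonants (> 3) → illicit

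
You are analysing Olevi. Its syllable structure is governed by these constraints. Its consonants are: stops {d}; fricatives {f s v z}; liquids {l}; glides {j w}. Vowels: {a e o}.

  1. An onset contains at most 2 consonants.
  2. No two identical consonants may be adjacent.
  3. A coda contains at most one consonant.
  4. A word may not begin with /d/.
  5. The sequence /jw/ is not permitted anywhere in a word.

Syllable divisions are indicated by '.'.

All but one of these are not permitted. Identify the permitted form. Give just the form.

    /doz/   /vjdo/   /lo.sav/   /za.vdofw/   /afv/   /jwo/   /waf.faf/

/doz/ — violates constraint 4: word begins with /d/ → not permitted
/vjdo/ — violates constraint 1: syllable 1 onset /vjd/ has 3 consonants (> 2) → not permitted
/lo.sav/ — σ1 onset /l/, coda /∅/ ok; σ2 onset /s/, coda /v/ ok → permitted
/za.vdofw/ — violates constraint 3: syllable 2 coda /fw/ has 2 consonants (> 1) → not permitted
/afv/ — violates constraint 3: syllable 1 coda /fv/ has 2 consonants (> 1) → not permitted
/jwo/ — violates constraint 5: contains banned sequence /jw/ → not permitted
/waf.faf/ — violates constraint 2: adjacent identical consonants /ff/ → not permitted

/lo.sav/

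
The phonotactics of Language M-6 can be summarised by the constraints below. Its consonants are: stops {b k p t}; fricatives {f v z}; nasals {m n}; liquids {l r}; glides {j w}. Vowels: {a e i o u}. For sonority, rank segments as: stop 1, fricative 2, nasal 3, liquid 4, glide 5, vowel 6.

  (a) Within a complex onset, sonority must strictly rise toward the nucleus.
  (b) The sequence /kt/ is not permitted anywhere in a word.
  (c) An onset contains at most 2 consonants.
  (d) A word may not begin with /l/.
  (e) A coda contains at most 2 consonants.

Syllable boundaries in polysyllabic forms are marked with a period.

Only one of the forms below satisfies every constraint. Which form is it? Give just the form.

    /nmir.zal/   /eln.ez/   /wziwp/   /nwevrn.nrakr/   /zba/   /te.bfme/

/nmir.zal/ — violates constraint (a): syllable 1 onset /nm/: /n/ (nasal, 3) → /m/ (nasal, 3) does not rise → phonotactically illegal
/eln.ez/ — σ1 onset /∅/, coda /ln/ (2C) ok; σ2 onset /∅/, coda /z/ ok → phonotactically legal
/wziwp/ — violates constraint (a): syllable 1 onset /wz/: /w/ (glide, 5) → /z/ (fricative, 2) does not rise → phonotactically illegal
/nwevrn.nrakr/ — violates constraint (e): syllable 1 coda /vrn/ has 3 consonants (> 2) → phonotactically illegal
/zba/ — violates constraint (a): syllable 1 onset /zb/: /z/ (fricative, 2) → /b/ (stop, 1) does not rise → phonotactically illegal
/te.bfme/ — violates constraint (c): syllable 2 onset /bfm/ has 3 consonants (> 2) → phonotactically illegal

/eln.ez/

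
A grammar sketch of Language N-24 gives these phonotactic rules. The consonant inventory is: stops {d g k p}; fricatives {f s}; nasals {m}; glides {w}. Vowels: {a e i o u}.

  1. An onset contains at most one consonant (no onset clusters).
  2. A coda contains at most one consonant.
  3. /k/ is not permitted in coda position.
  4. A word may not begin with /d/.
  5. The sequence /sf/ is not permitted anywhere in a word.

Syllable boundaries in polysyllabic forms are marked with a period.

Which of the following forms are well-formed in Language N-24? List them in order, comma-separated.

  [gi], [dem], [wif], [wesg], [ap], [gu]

[gi], [wif], [ap], [gu]

[gi] — σ1 onset /g/, coda /∅/ ok → well-formed
[dem] — violates constraint 4: word begins with /d/ → ill-formed
[wif] — σ1 onset /w/, coda /f/ ok → well-formed
[wesg] — violates constraint 2: syllable 1 coda /sg/ has 2 consonants (> 1) → ill-formed
[ap] — σ1 onset /∅/, coda /p/ ok → well-formed
[gu] — σ1 onset /g/, coda /∅/ ok → well-formed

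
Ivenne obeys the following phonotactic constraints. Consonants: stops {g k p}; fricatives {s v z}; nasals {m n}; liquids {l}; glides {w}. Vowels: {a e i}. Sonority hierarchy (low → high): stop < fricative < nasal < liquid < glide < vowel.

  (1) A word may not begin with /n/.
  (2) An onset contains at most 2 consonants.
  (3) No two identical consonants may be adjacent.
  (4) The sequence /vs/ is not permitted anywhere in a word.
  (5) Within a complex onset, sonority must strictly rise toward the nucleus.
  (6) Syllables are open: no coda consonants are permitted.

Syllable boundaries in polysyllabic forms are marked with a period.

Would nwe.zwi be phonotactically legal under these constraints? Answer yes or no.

nwe.zwi — violates constraint 1: word begins with /n/ → phonotactically illegal

no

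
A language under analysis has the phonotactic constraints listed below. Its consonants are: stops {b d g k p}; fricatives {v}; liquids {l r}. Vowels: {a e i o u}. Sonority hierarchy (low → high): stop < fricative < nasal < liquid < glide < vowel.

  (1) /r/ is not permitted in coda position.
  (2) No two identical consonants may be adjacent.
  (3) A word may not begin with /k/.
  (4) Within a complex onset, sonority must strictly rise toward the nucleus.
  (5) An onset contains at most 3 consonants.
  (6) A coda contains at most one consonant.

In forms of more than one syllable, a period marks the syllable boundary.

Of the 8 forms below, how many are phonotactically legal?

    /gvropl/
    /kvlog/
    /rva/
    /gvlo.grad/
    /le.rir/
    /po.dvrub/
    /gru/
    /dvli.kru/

/gvropl/ — violates constraint 6: syllable 1 coda /pl/ has 2 consonants (> 1) → phonotactically illegal
/kvlog/ — violates constraint 3: word begins with /k/ → phonotactically illegal
/rva/ — violates constraint 4: syllable 1 onset /rv/: /r/ (liquid, 4) → /v/ (fricative, 2) does not rise → phonotactically illegal
/gvlo.grad/ — σ1 onset /gvl/ (1→2→4 rises), coda /∅/ ok; σ2 onset /gr/ (1→4 rises), coda /d/ ok → phonotactically legal
/le.rir/ — violates constraint 1: syllable 2 coda contains /r/ → phonotactically illegal
/po.dvrub/ — σ1 onset /p/, coda /∅/ ok; σ2 onset /dvr/ (1→2→4 rises), coda /b/ ok → phonotactically legal
/gru/ — σ1 onset /gr/ (1→4 rises), coda /∅/ ok → phonotactically legal
/dvli.kru/ — σ1 onset /dvl/ (1→2→4 rises), coda /∅/ ok; σ2 onset /kr/ (1→4 rises), coda /∅/ ok → phonotactically legal
Phonotactically legal: /gvlo.grad/, /po.dvrub/, /gru/, /dvli.kru/ → 4.

4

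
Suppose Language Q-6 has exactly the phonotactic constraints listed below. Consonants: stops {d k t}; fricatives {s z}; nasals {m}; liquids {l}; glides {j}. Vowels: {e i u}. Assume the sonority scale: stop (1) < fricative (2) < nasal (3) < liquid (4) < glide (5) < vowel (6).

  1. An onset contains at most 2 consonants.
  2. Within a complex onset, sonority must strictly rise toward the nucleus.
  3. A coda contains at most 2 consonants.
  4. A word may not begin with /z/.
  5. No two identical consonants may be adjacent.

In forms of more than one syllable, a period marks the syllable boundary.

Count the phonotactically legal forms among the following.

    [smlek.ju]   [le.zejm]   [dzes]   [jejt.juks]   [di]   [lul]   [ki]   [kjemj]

[smlek.ju] — violates constraint 1: syllable 1 onset /sml/ has 3 consonants (> 2) → phonotactically illegal
[le.zejm] — σ1 onset /l/, coda /∅/ ok; σ2 onset /z/, coda /jm/ (2C) ok → phonotactically legal
[dzes] — σ1 onset /dz/ (1→2 rises), coda /s/ ok → phonotactically legal
[jejt.juks] — σ1 onset /j/, coda /jt/ (2C) ok; σ2 onset /j/, coda /ks/ (2C) ok → phonotactically legal
[di] — σ1 onset /d/, coda /∅/ ok → phonotactically legal
[lul] — σ1 onset /l/, coda /l/ ok → phonotactically legal
[ki] — σ1 onset /k/, coda /∅/ ok → phonotactically legal
[kjemj] — σ1 onset /kj/ (1→5 rises), coda /mj/ (2C) ok → phonotactically legal
Phonotactically legal: [le.zejm], [dzes], [jejt.juks], [di], [lul], [ki], [kjemj] → 7.

7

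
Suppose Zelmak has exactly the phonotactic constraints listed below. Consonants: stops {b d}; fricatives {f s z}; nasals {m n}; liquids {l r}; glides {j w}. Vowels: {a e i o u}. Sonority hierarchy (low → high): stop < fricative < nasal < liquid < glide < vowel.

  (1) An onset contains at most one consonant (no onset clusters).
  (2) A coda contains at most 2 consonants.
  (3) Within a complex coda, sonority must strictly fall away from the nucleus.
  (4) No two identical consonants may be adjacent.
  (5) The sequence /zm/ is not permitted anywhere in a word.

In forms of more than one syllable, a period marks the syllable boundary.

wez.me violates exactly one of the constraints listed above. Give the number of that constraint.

wez.me: contains banned sequence /zm/.
This is a violation of constraint 5: "The sequence /zm/ is not permitted anywhere in a word."
The remaining constraints (1, 2, 3, 4) are satisfied.

5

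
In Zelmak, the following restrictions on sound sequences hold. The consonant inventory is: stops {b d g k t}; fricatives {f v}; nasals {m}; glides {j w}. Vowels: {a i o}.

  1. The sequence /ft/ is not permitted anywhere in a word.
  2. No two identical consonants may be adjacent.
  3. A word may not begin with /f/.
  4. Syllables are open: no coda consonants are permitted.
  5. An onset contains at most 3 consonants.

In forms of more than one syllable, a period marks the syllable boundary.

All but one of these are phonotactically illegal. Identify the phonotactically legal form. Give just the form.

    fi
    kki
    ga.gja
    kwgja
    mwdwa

ga.gja

fi — violates constraint 3: word begins with /f/ → phonotactically illegal
kki — violates constraint 2: adjacent identical consonants /kk/ → phonotactically illegal
ga.gja — σ1 onset /g/, coda /∅/ ok; σ2 onset /gj/ (2C), coda /∅/ ok → phonotactically legal
kwgja — violates constraint 5: syllable 1 onset /kwgj/ has 4 consonants (> 3) → phonotactically illegal
mwdwa — violates constraint 5: syllable 1 onset /mwdw/ has 4 consonants (> 3) → phonotactically illegal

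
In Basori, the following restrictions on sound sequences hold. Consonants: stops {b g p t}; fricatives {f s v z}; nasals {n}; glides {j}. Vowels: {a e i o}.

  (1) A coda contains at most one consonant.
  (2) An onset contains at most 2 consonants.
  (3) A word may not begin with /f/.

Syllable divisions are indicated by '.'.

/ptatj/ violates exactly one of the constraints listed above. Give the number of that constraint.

1

/ptatj/: syllable 1 coda /tj/ has 2 consonants (> 1).
This is a violation of constraint 1: "A coda contains at most one consonant."
The remaining constraints (2, 3) are satisfied.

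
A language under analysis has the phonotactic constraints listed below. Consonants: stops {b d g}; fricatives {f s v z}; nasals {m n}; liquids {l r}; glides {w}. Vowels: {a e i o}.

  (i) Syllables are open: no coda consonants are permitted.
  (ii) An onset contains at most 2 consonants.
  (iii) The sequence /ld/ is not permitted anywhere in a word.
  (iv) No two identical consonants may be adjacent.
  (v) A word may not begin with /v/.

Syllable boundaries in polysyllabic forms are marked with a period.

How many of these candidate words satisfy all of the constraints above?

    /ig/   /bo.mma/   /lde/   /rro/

/ig/ — violates constraint (i): syllable 1 coda /g/ has 1 consonant (> 0) → not permitted
/bo.mma/ — violates constraint (iv): adjacent identical consonants /mm/ → not permitted
/lde/ — violates constraint (iii): contains banned sequence /ld/ → not permitted
/rro/ — violates constraint (iv): adjacent identical consonants /rr/ → not permitted
No form is permitted → 0.

0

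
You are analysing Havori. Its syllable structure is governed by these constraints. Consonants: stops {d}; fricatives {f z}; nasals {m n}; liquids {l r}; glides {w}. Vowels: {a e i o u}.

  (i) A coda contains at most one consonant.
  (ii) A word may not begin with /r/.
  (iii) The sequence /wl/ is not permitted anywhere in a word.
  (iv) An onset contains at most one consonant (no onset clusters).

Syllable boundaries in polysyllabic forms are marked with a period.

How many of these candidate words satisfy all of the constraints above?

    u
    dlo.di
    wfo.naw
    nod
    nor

u — σ1 onset /∅/, coda /∅/ ok → permitted
dlo.di — violates constraint (iv): syllable 1 onset /dl/ has 2 consonants (> 1) → not permitted
wfo.naw — violates constraint (iv): syllable 1 onset /wf/ has 2 consonants (> 1) → not permitted
nod — σ1 onset /n/, coda /d/ ok → permitted
nor — σ1 onset /n/, coda /r/ ok → permitted
Permitted: u, nod, nor → 3.

3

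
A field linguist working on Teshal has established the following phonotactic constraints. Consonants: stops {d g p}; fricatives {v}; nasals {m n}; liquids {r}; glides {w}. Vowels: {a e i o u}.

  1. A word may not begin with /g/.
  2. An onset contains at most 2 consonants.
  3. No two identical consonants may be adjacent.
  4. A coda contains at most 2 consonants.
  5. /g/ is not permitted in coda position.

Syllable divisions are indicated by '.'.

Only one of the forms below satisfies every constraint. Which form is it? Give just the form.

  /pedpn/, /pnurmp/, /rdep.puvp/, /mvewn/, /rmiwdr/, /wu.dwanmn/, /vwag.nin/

/mvewn/

/pedpn/ — violates constraint 4: syllable 1 coda /dpn/ has 3 consonants (> 2) → not permitted
/pnurmp/ — violates constraint 4: syllable 1 coda /rmp/ has 3 consonants (> 2) → not permitted
/rdep.puvp/ — violates constraint 3: adjacent identical consonants /pp/ → not permitted
/mvewn/ — σ1 onset /mv/ (2C), coda /wn/ (2C) ok → permitted
/rmiwdr/ — violates constraint 4: syllable 1 coda /wdr/ has 3 consonants (> 2) → not permitted
/wu.dwanmn/ — violates constraint 4: syllable 2 coda /nmn/ has 3 consonants (> 2) → not permitted
/vwag.nin/ — violates constraint 5: syllable 1 coda contains /g/ → not permitted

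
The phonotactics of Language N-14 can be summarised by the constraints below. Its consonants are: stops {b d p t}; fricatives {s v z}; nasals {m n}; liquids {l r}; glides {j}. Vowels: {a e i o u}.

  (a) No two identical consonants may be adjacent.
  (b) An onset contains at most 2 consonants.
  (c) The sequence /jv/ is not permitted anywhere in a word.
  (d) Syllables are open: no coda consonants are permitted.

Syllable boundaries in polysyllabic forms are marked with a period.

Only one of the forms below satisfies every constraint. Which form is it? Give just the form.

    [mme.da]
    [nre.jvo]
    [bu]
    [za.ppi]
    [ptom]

[bu]

[mme.da] — violates constraint (a): adjacent identical consonants /mm/ → not permitted
[nre.jvo] — violates constraint (c): contains banned sequence /jv/ → not permitted
[bu] — σ1 onset /b/, coda /∅/ ok → permitted
[za.ppi] — violates constraint (a): adjacent identical consonants /pp/ → not permitted
[ptom] — violates constraint (d): syllable 1 coda /m/ has 1 consonant (> 0) → not permitted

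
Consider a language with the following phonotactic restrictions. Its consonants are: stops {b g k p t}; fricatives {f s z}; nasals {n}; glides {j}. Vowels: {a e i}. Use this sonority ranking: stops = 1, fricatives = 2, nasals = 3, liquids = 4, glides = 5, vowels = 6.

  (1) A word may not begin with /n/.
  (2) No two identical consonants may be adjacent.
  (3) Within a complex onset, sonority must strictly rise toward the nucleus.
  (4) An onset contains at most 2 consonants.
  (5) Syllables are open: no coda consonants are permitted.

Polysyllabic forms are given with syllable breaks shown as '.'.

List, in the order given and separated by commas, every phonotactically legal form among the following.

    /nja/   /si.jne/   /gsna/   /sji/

/sji/

/nja/ — violates constraint 1: word begins with /n/ → phonotactically illegal
/si.jne/ — violates constraint 3: syllable 2 onset /jn/: /j/ (glide, 5) → /n/ (nasal, 3) does not rise → phonotactically illegal
/gsna/ — violates constraint 4: syllable 1 onset /gsn/ has 3 consonants (> 2) → phonotactically illegal
/sji/ — σ1 onset /sj/ (2→5 rises), coda /∅/ ok → phonotactically legal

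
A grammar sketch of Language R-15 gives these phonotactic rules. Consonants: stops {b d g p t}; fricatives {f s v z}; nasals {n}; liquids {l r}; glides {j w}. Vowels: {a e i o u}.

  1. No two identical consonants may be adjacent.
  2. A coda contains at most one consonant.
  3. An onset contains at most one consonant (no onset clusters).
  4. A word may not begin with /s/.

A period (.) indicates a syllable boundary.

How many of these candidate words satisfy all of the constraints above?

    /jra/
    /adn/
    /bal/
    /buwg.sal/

/jra/ — violates constraint 3: syllable 1 onset /jr/ has 2 consonants (> 1) → ill-formed
/adn/ — violates constraint 2: syllable 1 coda /dn/ has 2 consonants (> 1) → ill-formed
/bal/ — σ1 onset /b/, coda /l/ ok → well-formed
/buwg.sal/ — violates constraint 2: syllable 1 coda /wg/ has 2 consonants (> 1) → ill-formed
Well-formed: /bal/ → 1.

1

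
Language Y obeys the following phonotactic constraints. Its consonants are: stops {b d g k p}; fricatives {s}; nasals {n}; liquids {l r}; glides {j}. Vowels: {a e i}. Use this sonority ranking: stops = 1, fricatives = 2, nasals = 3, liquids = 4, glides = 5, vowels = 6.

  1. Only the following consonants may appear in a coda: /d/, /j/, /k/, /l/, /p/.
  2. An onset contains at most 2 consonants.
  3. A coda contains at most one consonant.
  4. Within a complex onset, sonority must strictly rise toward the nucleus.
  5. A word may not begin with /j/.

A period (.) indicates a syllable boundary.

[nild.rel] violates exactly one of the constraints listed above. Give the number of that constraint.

[nild.rel]: syllable 1 coda /ld/ has 2 consonants (> 1).
This is a violation of constraint 3: "A coda contains at most one consonant."
The remaining constraints (1, 2, 4, 5) are satisfied.

3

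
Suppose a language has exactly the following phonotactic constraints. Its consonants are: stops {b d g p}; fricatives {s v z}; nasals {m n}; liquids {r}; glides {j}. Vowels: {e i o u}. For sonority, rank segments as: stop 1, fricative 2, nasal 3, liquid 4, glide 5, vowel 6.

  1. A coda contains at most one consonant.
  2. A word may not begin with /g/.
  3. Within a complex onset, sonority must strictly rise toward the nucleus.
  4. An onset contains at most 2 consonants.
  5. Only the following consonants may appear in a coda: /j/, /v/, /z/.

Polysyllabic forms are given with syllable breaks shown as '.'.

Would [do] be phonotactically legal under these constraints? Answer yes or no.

[do] — σ1 onset /d/, coda /∅/ ok → phonotactically legal

yes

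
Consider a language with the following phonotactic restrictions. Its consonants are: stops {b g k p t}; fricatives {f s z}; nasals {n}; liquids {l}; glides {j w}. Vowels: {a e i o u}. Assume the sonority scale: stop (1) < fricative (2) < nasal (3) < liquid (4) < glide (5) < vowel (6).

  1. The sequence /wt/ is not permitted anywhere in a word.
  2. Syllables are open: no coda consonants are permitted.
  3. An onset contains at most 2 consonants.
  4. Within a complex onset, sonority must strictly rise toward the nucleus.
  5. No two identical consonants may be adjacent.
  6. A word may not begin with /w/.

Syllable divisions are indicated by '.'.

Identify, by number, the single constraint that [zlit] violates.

2

[zlit]: syllable 1 coda /t/ has 1 consonant (> 0).
This is a violation of constraint 2: "Syllables are open: no coda consonants are permitted."
The remaining constraints (1, 3, 4, 5, 6) are satisfied.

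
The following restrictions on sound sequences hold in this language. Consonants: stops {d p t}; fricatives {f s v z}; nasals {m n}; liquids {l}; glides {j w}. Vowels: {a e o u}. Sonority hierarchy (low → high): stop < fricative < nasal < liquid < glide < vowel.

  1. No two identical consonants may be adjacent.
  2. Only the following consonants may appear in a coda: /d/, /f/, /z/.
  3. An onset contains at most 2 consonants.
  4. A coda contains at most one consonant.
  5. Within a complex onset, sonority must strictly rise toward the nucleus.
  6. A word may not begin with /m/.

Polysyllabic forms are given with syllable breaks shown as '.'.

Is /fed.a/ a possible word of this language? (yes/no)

yes

/fed.a/ — σ1 onset /f/, coda /d/ ok; σ2 onset /∅/, coda /∅/ ok → well-formed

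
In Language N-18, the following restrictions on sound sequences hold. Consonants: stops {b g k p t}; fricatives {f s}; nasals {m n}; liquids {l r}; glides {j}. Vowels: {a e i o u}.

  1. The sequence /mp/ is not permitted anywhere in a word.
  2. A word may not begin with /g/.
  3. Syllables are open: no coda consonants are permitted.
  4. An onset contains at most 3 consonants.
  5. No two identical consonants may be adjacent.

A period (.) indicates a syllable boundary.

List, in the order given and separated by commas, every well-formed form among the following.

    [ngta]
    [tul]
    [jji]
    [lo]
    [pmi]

[ngta], [lo], [pmi]

[ngta] — σ1 onset /ngt/ (3C), coda /∅/ ok → well-formed
[tul] — violates constraint 3: syllable 1 coda /l/ has 1 consonant (> 0) → ill-formed
[jji] — violates constraint 5: adjacent identical consonants /jj/ → ill-formed
[lo] — σ1 onset /l/, coda /∅/ ok → well-formed
[pmi] — σ1 onset /pm/ (2C), coda /∅/ ok → well-formed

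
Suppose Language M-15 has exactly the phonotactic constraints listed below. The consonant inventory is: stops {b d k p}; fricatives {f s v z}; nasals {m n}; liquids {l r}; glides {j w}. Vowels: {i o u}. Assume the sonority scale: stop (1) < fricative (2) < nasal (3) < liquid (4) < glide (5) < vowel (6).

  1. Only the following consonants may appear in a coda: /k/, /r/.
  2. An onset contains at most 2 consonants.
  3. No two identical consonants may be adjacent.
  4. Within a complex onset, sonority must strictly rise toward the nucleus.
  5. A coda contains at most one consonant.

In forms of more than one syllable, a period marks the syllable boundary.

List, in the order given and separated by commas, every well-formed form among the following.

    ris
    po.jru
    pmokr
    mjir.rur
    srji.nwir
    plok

plok

ris — violates constraint 1: syllable 1 coda contains /s/, which is not a licensed coda consonant → ill-formed
po.jru — violates constraint 4: syllable 2 onset /jr/: /j/ (glide, 5) → /r/ (liquid, 4) does not rise → ill-formed
pmokr — violates constraint 5: syllable 1 coda /kr/ has 2 consonants (> 1) → ill-formed
mjir.rur — violates constraint 3: adjacent identical consonants /rr/ → ill-formed
srji.nwir — violates constraint 2: syllable 1 onset /srj/ has 3 consonants (> 2) → ill-formed
plok — σ1 onset /pl/ (1→4 rises), coda /k/ ok → well-formed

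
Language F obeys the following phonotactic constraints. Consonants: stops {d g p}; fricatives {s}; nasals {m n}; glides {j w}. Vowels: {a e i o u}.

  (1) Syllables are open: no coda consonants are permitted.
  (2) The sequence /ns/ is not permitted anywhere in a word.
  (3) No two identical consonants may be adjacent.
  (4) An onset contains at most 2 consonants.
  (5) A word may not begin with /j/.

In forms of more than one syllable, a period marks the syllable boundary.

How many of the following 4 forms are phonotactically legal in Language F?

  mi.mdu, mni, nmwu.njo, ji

2

mi.mdu — σ1 onset /m/, coda /∅/ ok; σ2 onset /md/ (2C), coda /∅/ ok → phonotactically legal
mni — σ1 onset /mn/ (2C), coda /∅/ ok → phonotactically legal
nmwu.njo — violates constraint 4: syllable 1 onset /nmw/ has 3 consonants (> 2) → phonotactically illegal
ji — violates constraint 5: word begins with /j/ → phonotactically illegal
Phonotactically legal: mi.mdu, mni → 2.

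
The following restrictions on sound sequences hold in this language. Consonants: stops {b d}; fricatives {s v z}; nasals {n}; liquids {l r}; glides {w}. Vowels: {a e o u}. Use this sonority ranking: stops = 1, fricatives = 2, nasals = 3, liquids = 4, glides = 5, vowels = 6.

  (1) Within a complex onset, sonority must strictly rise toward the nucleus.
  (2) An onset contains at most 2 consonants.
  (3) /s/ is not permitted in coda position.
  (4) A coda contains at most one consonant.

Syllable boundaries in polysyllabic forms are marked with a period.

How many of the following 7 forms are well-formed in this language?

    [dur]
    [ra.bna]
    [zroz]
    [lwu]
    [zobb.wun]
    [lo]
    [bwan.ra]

[dur] — σ1 onset /d/, coda /r/ ok → well-formed
[ra.bna] — σ1 onset /r/, coda /∅/ ok; σ2 onset /bn/ (1→3 rises), coda /∅/ ok → well-formed
[zroz] — σ1 onset /zr/ (2→4 rises), coda /z/ ok → well-formed
[lwu] — σ1 onset /lw/ (4→5 rises), coda /∅/ ok → well-formed
[zobb.wun] — violates constraint 4: syllable 1 coda /bb/ has 2 consonants (> 1) → ill-formed
[lo] — σ1 onset /l/, coda /∅/ ok → well-formed
[bwan.ra] — σ1 onset /bw/ (1→5 rises), coda /n/ ok; σ2 onset /r/, coda /∅/ ok → well-formed
Well-formed: [dur], [ra.bna], [zroz], [lwu], [lo], [bwan.ra] → 6.

6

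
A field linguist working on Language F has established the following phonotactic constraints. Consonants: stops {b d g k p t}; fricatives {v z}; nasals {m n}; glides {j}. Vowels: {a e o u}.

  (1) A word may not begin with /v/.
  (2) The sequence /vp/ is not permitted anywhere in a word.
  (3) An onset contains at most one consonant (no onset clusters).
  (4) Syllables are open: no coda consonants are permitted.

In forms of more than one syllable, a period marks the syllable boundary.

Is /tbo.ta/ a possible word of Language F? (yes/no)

/tbo.ta/ — violates constraint 3: syllable 1 onset /tb/ has 2 consonants (> 1) → not permitted

no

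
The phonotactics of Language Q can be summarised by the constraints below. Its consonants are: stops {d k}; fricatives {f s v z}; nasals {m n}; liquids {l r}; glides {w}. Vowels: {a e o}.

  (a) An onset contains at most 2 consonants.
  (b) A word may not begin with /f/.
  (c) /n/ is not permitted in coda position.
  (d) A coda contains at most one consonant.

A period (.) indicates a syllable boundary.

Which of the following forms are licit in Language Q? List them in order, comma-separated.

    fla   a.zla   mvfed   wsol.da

fla — violates constraint (b): word begins with /f/ → illicit
a.zla — σ1 onset /∅/, coda /∅/ ok; σ2 onset /zl/ (2C), coda /∅/ ok → licit
mvfed — violates constraint (a): syllable 1 onset /mvf/ has 3 consonants (> 2) → illicit
wsol.da — σ1 onset /ws/ (2C), coda /l/ ok; σ2 onset /d/, coda /∅/ ok → licit

a.zla, wsol.da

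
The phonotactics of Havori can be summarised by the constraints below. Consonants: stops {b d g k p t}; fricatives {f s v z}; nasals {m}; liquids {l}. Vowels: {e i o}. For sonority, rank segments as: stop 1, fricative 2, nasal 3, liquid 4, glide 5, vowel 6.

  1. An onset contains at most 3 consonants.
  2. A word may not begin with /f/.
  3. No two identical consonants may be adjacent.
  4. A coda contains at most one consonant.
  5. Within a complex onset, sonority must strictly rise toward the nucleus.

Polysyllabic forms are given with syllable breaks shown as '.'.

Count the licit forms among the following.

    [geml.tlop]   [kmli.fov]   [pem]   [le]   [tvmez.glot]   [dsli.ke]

5

[geml.tlop] — violates constraint 4: syllable 1 coda /ml/ has 2 consonants (> 1) → illicit
[kmli.fov] — σ1 onset /kml/ (1→3→4 rises), coda /∅/ ok; σ2 onset /f/, coda /v/ ok → licit
[pem] — σ1 onset /p/, coda /m/ ok → licit
[le] — σ1 onset /l/, coda /∅/ ok → licit
[tvmez.glot] — σ1 onset /tvm/ (1→2→3 rises), coda /z/ ok; σ2 onset /gl/ (1→4 rises), coda /t/ ok → licit
[dsli.ke] — σ1 onset /dsl/ (1→2→4 rises), coda /∅/ ok; σ2 onset /k/, coda /∅/ ok → licit
Licit: [kmli.fov], [pem], [le], [tvmez.glot], [dsli.ke] → 5.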